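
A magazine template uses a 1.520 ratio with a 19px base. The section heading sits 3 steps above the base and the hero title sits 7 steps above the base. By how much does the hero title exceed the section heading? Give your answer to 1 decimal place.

Step 3: 19.0 × 1.520³ = 66.724px
Step 7: 19.0 × 1.520⁷ = 356.171px
Difference: 356.171 − 66.724 = 289.447px

289.4px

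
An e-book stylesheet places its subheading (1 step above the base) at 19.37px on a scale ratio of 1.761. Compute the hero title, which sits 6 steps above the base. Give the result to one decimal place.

328.0px

19.37 × 1.761⁵ = 19.37 × 16.93545 ≈ 328.040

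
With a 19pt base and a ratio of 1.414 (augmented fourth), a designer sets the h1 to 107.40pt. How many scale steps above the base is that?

1.414ⁿ = 107.40 / 19 = 5.6526
n = ln(5.6526) / ln(1.414) = 1.7321 / 0.3464 ≈ 5.00

5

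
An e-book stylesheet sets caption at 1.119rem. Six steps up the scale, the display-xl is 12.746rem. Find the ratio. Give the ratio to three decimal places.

1.500

The ratio satisfies 1.119 × r⁶ = 12.746, so r = (12.746 / 1.119)^(1/6).
r = 11.3905^(1/6) ≈ 1.5000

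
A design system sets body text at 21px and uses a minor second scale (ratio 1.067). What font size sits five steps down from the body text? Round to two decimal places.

21.0 ÷ 1.067⁵ = 21.0 ÷ 1.38300 ≈ 15.18

15.18px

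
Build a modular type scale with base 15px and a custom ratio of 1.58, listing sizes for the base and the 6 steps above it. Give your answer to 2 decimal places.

15.00px, 23.70px, 37.45px, 59.16px, 93.48px, 147.70px, 233.36px

Step 0: 15px
Step 1: 15.0 × 1.58 = 23.70
Step 2: 15.0 × 1.58² = 37.45
Step 3: 15.0 × 1.58³ = 59.16
Step 4: 15.0 × 1.58⁴ = 93.48
Step 5: 15.0 × 1.58⁵ = 147.70
Step 6: 15.0 × 1.58⁶ = 233.36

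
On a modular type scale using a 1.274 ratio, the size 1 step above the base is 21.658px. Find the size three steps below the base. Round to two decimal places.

8.22px

The gap is -3 − (1) = -4 steps, so the factor is 1.274^-4.
21.658 ÷ 1.274⁴ = 21.658 ÷ 2.63438 ≈ 8.221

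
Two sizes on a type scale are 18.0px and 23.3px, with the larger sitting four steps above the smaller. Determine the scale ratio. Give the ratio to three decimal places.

The ratio satisfies 18.0 × r⁴ = 23.3, so r = (23.3 / 18.0)^(1/4).
r = 1.2944^(1/4) ≈ 1.0666

1.067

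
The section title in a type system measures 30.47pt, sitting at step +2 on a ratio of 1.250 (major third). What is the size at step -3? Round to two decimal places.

Moving from step +2 to step -3 is 5 steps down, so divide by r⁵.
30.47 ÷ 1.250⁵ = 30.47 ÷ 3.05176 ≈ 9.984

9.98pt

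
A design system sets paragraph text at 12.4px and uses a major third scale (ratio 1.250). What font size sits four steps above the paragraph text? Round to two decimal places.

12.4 × 1.250⁴ = 12.4 × 2.44141 ≈ 30.27

30.27px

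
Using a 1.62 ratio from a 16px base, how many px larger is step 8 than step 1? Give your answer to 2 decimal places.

733.08px

Step 1: 16.0 × 1.62 = 25.9200px
Step 8: 16.0 × 1.62⁸ = 758.9971px
Difference: 758.9971 − 25.9200 = 733.0771px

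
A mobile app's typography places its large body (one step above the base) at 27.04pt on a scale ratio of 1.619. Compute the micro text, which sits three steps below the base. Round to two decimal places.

The gap is -3 − (1) = -4 steps, so the factor is 1.619^-4.
27.04 ÷ 1.619⁴ = 27.04 ÷ 6.87048 ≈ 3.936

3.94pt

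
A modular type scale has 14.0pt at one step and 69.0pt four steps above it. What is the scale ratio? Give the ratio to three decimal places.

1.490

r⁴ = 69.0 / 14.0, so r = (69.0/14.0)^(1/4).
r = 4.9286^(1/4) ≈ 1.4900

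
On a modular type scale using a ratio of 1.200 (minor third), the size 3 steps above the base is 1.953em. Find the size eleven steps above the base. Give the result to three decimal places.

1.953 × 1.200⁸ = 1.953 × 4.29982 ≈ 8.398

8.398em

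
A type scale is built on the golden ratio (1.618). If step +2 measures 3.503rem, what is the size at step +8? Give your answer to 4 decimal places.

62.8509rem

3.503 × 1.618⁶ = 3.503 × 17.94201 ≈ 62.8509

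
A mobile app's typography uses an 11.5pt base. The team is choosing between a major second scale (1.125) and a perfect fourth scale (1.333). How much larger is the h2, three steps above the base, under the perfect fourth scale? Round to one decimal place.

Major second: 11.5 × 1.125³ = 16.374pt
Perfect fourth: 11.5 × 1.333³ = 27.239pt
Difference: 27.239 − 16.374 = 10.865pt

10.9pt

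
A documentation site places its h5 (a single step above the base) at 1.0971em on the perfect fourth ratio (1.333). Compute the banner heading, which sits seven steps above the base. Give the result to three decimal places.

6.155em

Moving from step +1 to step +7 is 6 steps up, so multiply by r⁶.
1.0971 × 1.333⁶ = 1.0971 × 5.61023 ≈ 6.155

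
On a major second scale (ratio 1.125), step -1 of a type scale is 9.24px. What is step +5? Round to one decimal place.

18.7px

9.24 × 1.125⁶ = 9.24 × 2.02729 ≈ 18.732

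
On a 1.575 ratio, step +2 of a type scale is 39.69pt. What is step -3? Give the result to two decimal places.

The gap is -3 − (2) = -5 steps, so the factor is 1.575^-5.
39.69 ÷ 1.575⁵ = 39.69 ÷ 9.69176 ≈ 4.095

4.10pt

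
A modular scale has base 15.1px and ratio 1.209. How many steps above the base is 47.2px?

1.209ⁿ = 47.2 / 15.1 = 3.1258
n = ln(3.1258) / ln(1.209) = 1.1397 / 0.1898 ≈ 6.00

6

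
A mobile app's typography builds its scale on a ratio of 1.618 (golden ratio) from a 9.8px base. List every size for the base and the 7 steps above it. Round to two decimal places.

9.80px, 15.86px, 25.66px, 41.51px, 67.16px, 108.67px, 175.83px, 284.50px

Step 0: 9.8px
Step 1: 9.8 × 1.618 = 15.86
Step 2: 9.8 × 1.618² = 25.66
Step 3: 9.8 × 1.618³ = 41.51
Step 4: 9.8 × 1.618⁴ = 67.16
Step 5: 9.8 × 1.618⁵ = 108.67
Step 6: 9.8 × 1.618⁶ = 175.83
Step 7: 9.8 × 1.618⁷ = 284.50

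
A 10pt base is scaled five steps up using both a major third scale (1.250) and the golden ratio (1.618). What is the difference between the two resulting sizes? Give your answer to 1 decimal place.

Major third: 10.0 × 1.250⁵ = 30.518pt
Golden ratio: 10.0 × 1.618⁵ = 110.890pt
Difference: 110.890 − 30.518 = 80.372pt

80.4pt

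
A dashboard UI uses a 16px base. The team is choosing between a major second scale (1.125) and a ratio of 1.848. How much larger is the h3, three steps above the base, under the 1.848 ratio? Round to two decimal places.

Major second: 16.0 × 1.125³ = 22.7812px
At 1.848: 16.0 × 1.848³ = 100.9778px
Difference: 100.9778 − 22.7812 = 78.1966px

78.20px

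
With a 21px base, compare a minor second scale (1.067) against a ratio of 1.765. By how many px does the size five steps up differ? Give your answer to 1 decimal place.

330.7px

Minor second: 21.0 × 1.067⁵ = 29.043px
At 1.765: 21.0 × 1.765⁵ = 359.702px
Difference: 359.702 − 29.043 = 330.659px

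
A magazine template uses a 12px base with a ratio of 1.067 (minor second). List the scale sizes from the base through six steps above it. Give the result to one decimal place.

12.0px, 12.8px, 13.7px, 14.6px, 15.6px, 16.6px, 17.7px

Step 0: 12px
Step 1: 12.0 × 1.067 = 12.8
Step 2: 12.0 × 1.067² = 13.7
Step 3: 12.0 × 1.067³ = 14.6
Step 4: 12.0 × 1.067⁴ = 15.6
Step 5: 12.0 × 1.067⁵ = 16.6
Step 6: 12.0 × 1.067⁶ = 17.7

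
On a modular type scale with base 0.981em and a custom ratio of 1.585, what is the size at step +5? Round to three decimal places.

Each step on a modular scale multiplies by the ratio, so the size n steps from the base is base × ratioⁿ.
0.981 × 1.585⁵ = 0.981 × 10.00337 ≈ 9.813

9.813em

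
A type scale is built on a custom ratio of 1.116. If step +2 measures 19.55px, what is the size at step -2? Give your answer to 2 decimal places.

Moving from step +2 to step -2 is 4 steps down, so divide by r⁴.
19.55 ÷ 1.116⁴ = 19.55 ÷ 1.55116 ≈ 12.603

12.60px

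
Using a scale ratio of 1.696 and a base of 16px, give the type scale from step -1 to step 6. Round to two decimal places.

9.43px, 16.00px, 27.14px, 46.02px, 78.05px, 132.38px, 224.52px, 380.78px

Step -1: 16.0 ÷ 1.696 = 9.43
Step 0: 16px
Step 1: 16.0 × 1.696 = 27.14
Step 2: 16.0 × 1.696² = 46.02
Step 3: 16.0 × 1.696³ = 78.05
Step 4: 16.0 × 1.696⁴ = 132.38
Step 5: 16.0 × 1.696⁵ = 224.52
Step 6: 16.0 × 1.696⁶ = 380.78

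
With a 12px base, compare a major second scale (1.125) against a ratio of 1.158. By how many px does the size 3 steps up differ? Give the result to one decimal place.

1.5px

Major second: 12.0 × 1.125³ = 17.086px
At 1.158: 12.0 × 1.158³ = 18.634px
Difference: 18.634 − 17.086 = 1.548px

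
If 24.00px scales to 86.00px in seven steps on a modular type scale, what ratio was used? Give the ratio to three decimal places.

The ratio satisfies 24.00 × r⁷ = 86.00, so r = (86.00 / 24.00)^(1/7).
r = 3.5833^(1/7) ≈ 1.2000

1.200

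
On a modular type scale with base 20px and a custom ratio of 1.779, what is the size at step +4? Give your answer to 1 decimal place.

20.0 × 1.779⁴ = 20.0 × 10.01622 ≈ 200.32

200.3px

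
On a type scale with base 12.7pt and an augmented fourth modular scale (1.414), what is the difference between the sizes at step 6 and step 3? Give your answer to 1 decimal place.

65.6pt

Step 3: 12.7 × 1.414³ = 35.905pt
Step 6: 12.7 × 1.414⁶ = 101.508pt
Difference: 101.508 − 35.905 = 65.603pt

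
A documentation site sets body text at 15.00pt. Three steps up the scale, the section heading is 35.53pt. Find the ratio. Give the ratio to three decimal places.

1.333

r³ = 35.53 / 15.00, so r = (35.53/15.00)^(1/3).
r = 2.3687^(1/3) ≈ 1.3330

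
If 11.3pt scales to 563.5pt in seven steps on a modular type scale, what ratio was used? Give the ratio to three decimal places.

1.748

r⁷ = 563.5 / 11.3, so r = (563.5/11.3)^(1/7).
r = 49.8673^(1/7) ≈ 1.7480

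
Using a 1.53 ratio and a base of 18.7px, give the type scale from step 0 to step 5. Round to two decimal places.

18.70px, 28.61px, 43.77px, 66.98px, 102.47px, 156.78px

Step 0: 18.7px
Step 1: 18.7 × 1.53 = 28.61
Step 2: 18.7 × 1.53² = 43.77
Step 3: 18.7 × 1.53³ = 66.98
Step 4: 18.7 × 1.53⁴ = 102.47
Step 5: 18.7 × 1.53⁵ = 156.78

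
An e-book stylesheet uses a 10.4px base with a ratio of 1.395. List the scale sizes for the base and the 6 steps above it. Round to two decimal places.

10.40px, 14.51px, 20.24px, 28.23px, 39.38px, 54.94px, 76.64px

Step 0: 10.4px
Step 1: 10.4 × 1.395 = 14.51
Step 2: 10.4 × 1.395² = 20.24
Step 3: 10.4 × 1.395³ = 28.23
Step 4: 10.4 × 1.395⁴ = 39.38
Step 5: 10.4 × 1.395⁵ = 54.94
Step 6: 10.4 × 1.395⁶ = 76.64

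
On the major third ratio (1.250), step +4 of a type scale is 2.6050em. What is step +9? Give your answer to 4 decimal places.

7.9498em

2.6050 × 1.250⁵ = 2.6050 × 3.05176 ≈ 7.9498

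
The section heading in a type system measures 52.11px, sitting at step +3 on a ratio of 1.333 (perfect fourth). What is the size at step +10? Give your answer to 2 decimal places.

389.70px

The gap is 10 − (3) = 7 steps, so the factor is 1.333^7.
52.11 × 1.333⁷ = 52.11 × 7.47844 ≈ 389.702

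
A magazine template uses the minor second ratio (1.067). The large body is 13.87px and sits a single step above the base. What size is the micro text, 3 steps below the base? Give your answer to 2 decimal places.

10.70px

Moving from step +1 to step -3 is 4 steps down, so divide by r⁴.
13.87 ÷ 1.067⁴ = 13.87 ÷ 1.29616 ≈ 10.701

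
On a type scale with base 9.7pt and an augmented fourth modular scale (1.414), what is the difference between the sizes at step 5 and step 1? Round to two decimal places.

41.11pt

Step 1: 9.7 × 1.414 = 13.7158pt
Step 5: 9.7 × 1.414⁵ = 54.8301pt
Difference: 54.8301 − 13.7158 = 41.1143pt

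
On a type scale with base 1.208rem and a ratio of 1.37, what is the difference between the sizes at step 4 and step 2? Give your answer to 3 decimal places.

1.988rem

Step 2: 1.208 × 1.37² = 2.26730rem
Step 4: 1.208 × 1.37⁴ = 4.25549rem
Difference: 4.25549 − 2.26730 = 1.98819rem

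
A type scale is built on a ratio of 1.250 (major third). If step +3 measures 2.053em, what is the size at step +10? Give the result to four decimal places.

2.053 × 1.250⁷ = 2.053 × 4.76837 ≈ 9.7895

9.7895em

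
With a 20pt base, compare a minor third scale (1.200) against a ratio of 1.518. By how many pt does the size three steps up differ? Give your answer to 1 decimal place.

35.4pt

Minor third: 20.0 × 1.200³ = 34.560pt
At 1.518: 20.0 × 1.518³ = 69.959pt
Difference: 69.959 − 34.560 = 35.399pt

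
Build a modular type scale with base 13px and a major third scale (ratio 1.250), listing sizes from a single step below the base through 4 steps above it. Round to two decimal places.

Step -1: 13.0 ÷ 1.250 = 10.40
Step 0: 13px
Step 1: 13.0 × 1.250 = 16.25
Step 2: 13.0 × 1.250² = 20.31
Step 3: 13.0 × 1.250³ = 25.39
Step 4: 13.0 × 1.250⁴ = 31.74

10.40px, 13.00px, 16.25px, 20.31px, 25.39px, 31.74px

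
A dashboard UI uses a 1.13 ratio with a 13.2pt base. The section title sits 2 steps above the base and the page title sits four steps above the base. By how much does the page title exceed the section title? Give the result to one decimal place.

4.7pt

Step 2: 13.2 × 1.13² = 16.855pt
Step 4: 13.2 × 1.13⁴ = 21.522pt
Difference: 21.522 − 16.855 = 4.667pt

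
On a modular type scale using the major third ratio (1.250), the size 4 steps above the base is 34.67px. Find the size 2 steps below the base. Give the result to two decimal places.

The gap is -2 − (4) = -6 steps, so the factor is 1.250^-6.
34.67 ÷ 1.250⁶ = 34.67 ÷ 3.81470 ≈ 9.089

9.09px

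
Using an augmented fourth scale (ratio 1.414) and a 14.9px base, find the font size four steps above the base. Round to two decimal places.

59.56px

Each step on a modular scale multiplies by the ratio, so the size n steps from the base is base × ratioⁿ.
14.9 × 1.414⁴ = 14.9 × 3.99758 ≈ 59.56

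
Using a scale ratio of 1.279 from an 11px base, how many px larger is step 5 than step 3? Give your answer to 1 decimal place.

Step 3: 11.0 × 1.279³ = 23.015px
Step 5: 11.0 × 1.279⁵ = 37.648px
Difference: 37.648 − 23.015 = 14.633px

14.6px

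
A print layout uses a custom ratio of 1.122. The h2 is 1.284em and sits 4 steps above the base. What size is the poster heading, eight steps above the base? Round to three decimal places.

The gap is 8 − (4) = 4 steps, so the factor is 1.122^4.
1.284 × 1.122⁴ = 1.284 × 1.58479 ≈ 2.035

2.035em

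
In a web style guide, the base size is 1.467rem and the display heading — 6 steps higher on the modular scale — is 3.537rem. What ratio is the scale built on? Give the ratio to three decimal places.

r⁶ = 3.537 / 1.467, so r = (3.537/1.467)^(1/6).
r = 2.4110^(1/6) ≈ 1.1580

1.158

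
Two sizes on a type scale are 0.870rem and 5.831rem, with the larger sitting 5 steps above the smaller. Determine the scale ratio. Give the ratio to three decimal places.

1.463

r⁵ = 5.831 / 0.870, so r = (5.831/0.870)^(1/5).
r = 6.7023^(1/5) ≈ 1.4630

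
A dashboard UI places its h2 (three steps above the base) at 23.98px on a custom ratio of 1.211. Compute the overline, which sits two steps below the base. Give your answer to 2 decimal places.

23.98 ÷ 1.211⁵ = 23.98 ÷ 2.60448 ≈ 9.207

9.21px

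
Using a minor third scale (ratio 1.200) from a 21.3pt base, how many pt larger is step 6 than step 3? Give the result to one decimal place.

Step 3: 21.3 × 1.200³ = 36.806pt
Step 6: 21.3 × 1.200⁶ = 63.601pt
Difference: 63.601 − 36.806 = 26.795pt

26.8pt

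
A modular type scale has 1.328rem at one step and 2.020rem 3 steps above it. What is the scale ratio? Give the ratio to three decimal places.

1.150

The ratio satisfies 1.328 × r³ = 2.020, so r = (2.020 / 1.328)^(1/3).
r = 1.5211^(1/3) ≈ 1.1501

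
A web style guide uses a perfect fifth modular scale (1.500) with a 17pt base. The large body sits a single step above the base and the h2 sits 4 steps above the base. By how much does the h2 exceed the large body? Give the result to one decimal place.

Step 1: 17.0 × 1.500 = 25.500pt
Step 4: 17.0 × 1.500⁴ = 86.062pt
Difference: 86.062 − 25.500 = 60.562pt

60.6pt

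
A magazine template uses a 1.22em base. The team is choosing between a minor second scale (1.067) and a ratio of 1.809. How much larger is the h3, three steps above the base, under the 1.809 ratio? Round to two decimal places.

Minor second: 1.22 × 1.067³ = 1.4820em
At 1.809: 1.22 × 1.809³ = 7.2223em
Difference: 7.2223 − 1.4820 = 5.7403em

5.74em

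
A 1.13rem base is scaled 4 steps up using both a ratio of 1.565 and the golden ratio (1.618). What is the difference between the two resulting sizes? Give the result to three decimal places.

0.966rem

At 1.565: 1.13 × 1.565⁴ = 6.77853rem
Golden ratio: 1.13 × 1.618⁴ = 7.74448rem
Difference: 7.74448 − 6.77853 = 0.96595rem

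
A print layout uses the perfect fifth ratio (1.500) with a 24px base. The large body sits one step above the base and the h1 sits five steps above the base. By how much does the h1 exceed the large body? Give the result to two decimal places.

Step 1: 24.0 × 1.500 = 36.0000px
Step 5: 24.0 × 1.500⁵ = 182.2500px
Difference: 182.2500 − 36.0000 = 146.2500px

146.25px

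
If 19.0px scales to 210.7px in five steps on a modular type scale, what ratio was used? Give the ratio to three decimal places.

1.618

r⁵ = 210.7 / 19.0, so r = (210.7/19.0)^(1/5).
r = 11.0895^(1/5) ≈ 1.6180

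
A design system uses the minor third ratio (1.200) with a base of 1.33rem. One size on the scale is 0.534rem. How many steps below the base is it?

1.200ⁿ = 1.33 / 0.534 = 2.4906
n = ln(2.4906) / ln(1.200) = 0.9125 / 0.1823 ≈ 5.01

5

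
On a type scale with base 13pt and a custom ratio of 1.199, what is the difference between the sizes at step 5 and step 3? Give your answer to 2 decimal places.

Step 3: 13.0 × 1.199³ = 22.4079pt
Step 5: 13.0 × 1.199⁵ = 32.2136pt
Difference: 32.2136 − 22.4079 = 9.8057pt

9.81pt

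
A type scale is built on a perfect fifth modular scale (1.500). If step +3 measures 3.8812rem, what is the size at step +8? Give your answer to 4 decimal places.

29.4729rem

3.8812 × 1.500⁵ = 3.8812 × 7.59375 ≈ 29.4729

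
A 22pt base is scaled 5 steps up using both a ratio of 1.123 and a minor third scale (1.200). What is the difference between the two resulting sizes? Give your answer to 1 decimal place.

At 1.123: 22.0 × 1.123⁵ = 39.294pt
Minor third: 22.0 × 1.200⁵ = 54.743pt
Difference: 54.743 − 39.294 = 15.449pt

15.4pt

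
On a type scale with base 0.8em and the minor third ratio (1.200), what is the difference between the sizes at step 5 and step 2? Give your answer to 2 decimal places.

0.84em

Step 2: 0.8 × 1.200² = 1.1520em
Step 5: 0.8 × 1.200⁵ = 1.9907em
Difference: 1.9907 − 1.1520 = 0.8387em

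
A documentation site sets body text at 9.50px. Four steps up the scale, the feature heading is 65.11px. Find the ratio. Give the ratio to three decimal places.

The ratio satisfies 9.50 × r⁴ = 65.11, so r = (65.11 / 9.50)^(1/4).
r = 6.8537^(1/4) ≈ 1.6180

1.618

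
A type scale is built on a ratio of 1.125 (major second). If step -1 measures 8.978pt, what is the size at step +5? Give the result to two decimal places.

8.978 × 1.125⁶ = 8.978 × 2.02729 ≈ 18.201

18.20pt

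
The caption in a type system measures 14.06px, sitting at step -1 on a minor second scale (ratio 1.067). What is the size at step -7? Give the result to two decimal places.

9.53px

14.06 ÷ 1.067⁶ = 14.06 ÷ 1.47566 ≈ 9.528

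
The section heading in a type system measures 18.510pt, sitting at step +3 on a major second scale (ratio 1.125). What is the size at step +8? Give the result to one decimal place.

33.4pt

Moving from step +3 to step +8 is 5 steps up, so multiply by r⁵.
18.510 × 1.125⁵ = 18.510 × 1.80203 ≈ 33.356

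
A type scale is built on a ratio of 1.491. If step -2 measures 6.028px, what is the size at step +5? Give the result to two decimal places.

The gap is 5 − (-2) = 7 steps, so the factor is 1.491^7.
6.028 × 1.491⁷ = 6.028 × 16.38112 ≈ 98.745

98.75px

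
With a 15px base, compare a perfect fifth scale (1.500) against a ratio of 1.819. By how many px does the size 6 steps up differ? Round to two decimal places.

Perfect fifth: 15.0 × 1.500⁶ = 170.8594px
At 1.819: 15.0 × 1.819⁶ = 543.3597px
Difference: 543.3597 − 170.8594 = 372.5003px

372.50px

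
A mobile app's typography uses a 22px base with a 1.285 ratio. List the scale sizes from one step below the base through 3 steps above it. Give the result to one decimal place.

Step -1: 22.0 ÷ 1.285 = 17.1
Step 0: 22px
Step 1: 22.0 × 1.285 = 28.3
Step 2: 22.0 × 1.285² = 36.3
Step 3: 22.0 × 1.285³ = 46.7

17.1px, 22.0px, 28.3px, 36.3px, 46.7px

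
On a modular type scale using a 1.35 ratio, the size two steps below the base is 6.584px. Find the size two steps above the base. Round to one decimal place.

6.584 × 1.35⁴ = 6.584 × 3.32151 ≈ 21.869

21.9px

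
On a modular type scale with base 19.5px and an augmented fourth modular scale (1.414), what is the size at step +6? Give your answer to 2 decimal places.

19.5 × 1.414⁶ = 19.5 × 7.99275 ≈ 155.86

155.86px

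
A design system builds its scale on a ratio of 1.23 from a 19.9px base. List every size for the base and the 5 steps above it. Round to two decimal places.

19.90px, 24.48px, 30.11px, 37.03px, 45.55px, 56.02px

Step 0: 19.9px
Step 1: 19.9 × 1.23 = 24.48
Step 2: 19.9 × 1.23² = 30.11
Step 3: 19.9 × 1.23³ = 37.03
Step 4: 19.9 × 1.23⁴ = 45.55
Step 5: 19.9 × 1.23⁵ = 56.02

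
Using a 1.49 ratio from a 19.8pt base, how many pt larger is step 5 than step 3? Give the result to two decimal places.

79.91pt

Step 3: 19.8 × 1.49³ = 65.4974pt
Step 5: 19.8 × 1.49⁵ = 145.4108pt
Difference: 145.4108 − 65.4974 = 79.9134pt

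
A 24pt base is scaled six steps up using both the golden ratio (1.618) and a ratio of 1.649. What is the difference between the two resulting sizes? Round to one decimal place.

Golden ratio: 24.0 × 1.618⁶ = 430.608pt
At 1.649: 24.0 × 1.649⁶ = 482.542pt
Difference: 482.542 − 430.608 = 51.934pt

51.9pt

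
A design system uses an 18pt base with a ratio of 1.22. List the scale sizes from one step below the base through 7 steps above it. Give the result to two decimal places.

Step -1: 18.0 ÷ 1.22 = 14.75
Step 0: 18pt
Step 1: 18.0 × 1.22 = 21.96
Step 2: 18.0 × 1.22² = 26.79
Step 3: 18.0 × 1.22³ = 32.69
Step 4: 18.0 × 1.22⁴ = 39.88
Step 5: 18.0 × 1.22⁵ = 48.65
Step 6: 18.0 × 1.22⁶ = 59.35
Step 7: 18.0 × 1.22⁷ = 72.41

14.75pt, 18.00pt, 21.96pt, 26.79pt, 32.69pt, 39.88pt, 48.65pt, 59.35pt, 72.41pt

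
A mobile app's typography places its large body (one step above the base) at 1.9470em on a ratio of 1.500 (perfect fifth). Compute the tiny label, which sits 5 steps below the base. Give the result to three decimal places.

1.9470 ÷ 1.500⁶ = 1.9470 ÷ 11.39062 ≈ 0.171

0.171em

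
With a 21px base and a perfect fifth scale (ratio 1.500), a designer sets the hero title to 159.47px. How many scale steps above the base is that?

5

1.500ⁿ = 159.47 / 21 = 7.5938
n = ln(7.5938) / ln(1.500) = 2.0273 / 0.4055 ≈ 5.00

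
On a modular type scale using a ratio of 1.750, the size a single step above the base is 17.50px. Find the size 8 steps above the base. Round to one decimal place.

Moving from step +1 to step +8 is 7 steps up, so multiply by r⁷.
17.50 × 1.750⁷ = 17.50 × 50.26508 ≈ 879.639

879.6px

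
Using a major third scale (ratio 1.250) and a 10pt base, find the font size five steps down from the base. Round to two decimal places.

Each step on a modular scale multiplies by the ratio, so the size n steps from the base is base × ratioⁿ.
10.0 ÷ 1.250⁵ = 10.0 ÷ 3.05176 ≈ 3.28

3.28pt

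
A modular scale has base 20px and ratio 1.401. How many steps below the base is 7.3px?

1.401ⁿ = 20 / 7.3 = 2.7397
n = ln(2.7397) / ln(1.401) = 1.0079 / 0.3372 ≈ 2.99

3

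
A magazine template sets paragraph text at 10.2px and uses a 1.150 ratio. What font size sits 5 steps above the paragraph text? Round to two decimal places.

20.52px

Each step on a modular scale multiplies by the ratio, so the size n steps from the base is base × ratioⁿ.
10.2 × 1.150⁵ = 10.2 × 2.01136 ≈ 20.52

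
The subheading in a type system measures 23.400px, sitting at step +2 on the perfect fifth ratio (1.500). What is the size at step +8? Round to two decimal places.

266.54px

23.400 × 1.500⁶ = 23.400 × 11.39062 ≈ 266.541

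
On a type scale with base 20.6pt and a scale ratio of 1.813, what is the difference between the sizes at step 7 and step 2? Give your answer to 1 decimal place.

1258.6pt

Step 2: 20.6 × 1.813² = 67.712pt
Step 7: 20.6 × 1.813⁷ = 1326.331pt
Difference: 1326.331 − 67.712 = 1258.619pt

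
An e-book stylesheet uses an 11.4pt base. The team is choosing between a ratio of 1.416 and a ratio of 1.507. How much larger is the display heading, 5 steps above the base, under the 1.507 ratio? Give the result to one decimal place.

23.7pt

At 1.416: 11.4 × 1.416⁵ = 64.896pt
At 1.507: 11.4 × 1.507⁵ = 88.608pt
Difference: 88.608 − 64.896 = 23.712pt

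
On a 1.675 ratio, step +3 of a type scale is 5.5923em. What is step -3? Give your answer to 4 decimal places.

Moving from step +3 to step -3 is 6 steps down, so divide by r⁶.
5.5923 ÷ 1.675⁶ = 5.5923 ÷ 22.08457 ≈ 0.2532

0.2532em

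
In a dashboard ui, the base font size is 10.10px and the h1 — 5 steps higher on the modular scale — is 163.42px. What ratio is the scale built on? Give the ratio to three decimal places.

1.745

r⁵ = 163.42 / 10.10, so r = (163.42/10.10)^(1/5).
r = 16.1802^(1/5) ≈ 1.7450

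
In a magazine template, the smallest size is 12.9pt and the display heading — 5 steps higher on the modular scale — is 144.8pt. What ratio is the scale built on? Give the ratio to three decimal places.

1.622

The ratio satisfies 12.9 × r⁵ = 144.8, so r = (144.8 / 12.9)^(1/5).
r = 11.2248^(1/5) ≈ 1.6219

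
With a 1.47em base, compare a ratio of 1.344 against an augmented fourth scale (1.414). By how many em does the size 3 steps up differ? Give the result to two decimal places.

0.59em

At 1.344: 1.47 × 1.344³ = 3.5687em
Augmented fourth: 1.47 × 1.414³ = 4.1559em
Difference: 4.1559 − 3.5687 = 0.5872em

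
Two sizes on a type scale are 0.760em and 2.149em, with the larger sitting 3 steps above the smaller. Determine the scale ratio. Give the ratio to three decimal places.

1.414

r³ = 2.149 / 0.760, so r = (2.149/0.760)^(1/3).
r = 2.8276^(1/3) ≈ 1.4141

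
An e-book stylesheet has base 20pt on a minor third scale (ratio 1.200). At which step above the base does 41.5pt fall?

4

1.200ⁿ = 41.5 / 20 = 2.0750
n = ln(2.0750) / ln(1.200) = 0.7300 / 0.1823 ≈ 4.00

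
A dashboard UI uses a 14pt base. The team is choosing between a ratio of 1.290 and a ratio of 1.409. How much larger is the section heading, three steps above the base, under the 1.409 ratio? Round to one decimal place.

9.1pt

At 1.290: 14.0 × 1.290³ = 30.054pt
At 1.409: 14.0 × 1.409³ = 39.162pt
Difference: 39.162 − 30.054 = 9.108pt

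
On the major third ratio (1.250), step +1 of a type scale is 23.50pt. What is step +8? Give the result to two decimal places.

Moving from step +1 to step +8 is 7 steps up, so multiply by r⁷.
23.50 × 1.250⁷ = 23.50 × 4.76837 ≈ 112.057

112.06pt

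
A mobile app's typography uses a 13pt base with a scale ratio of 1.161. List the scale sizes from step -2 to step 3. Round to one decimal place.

Step -2: 13.0 ÷ 1.161² = 9.6
Step -1: 13.0 ÷ 1.161 = 11.2
Step 0: 13pt
Step 1: 13.0 × 1.161 = 15.1
Step 2: 13.0 × 1.161² = 17.5
Step 3: 13.0 × 1.161³ = 20.3

9.6pt, 11.2pt, 13.0pt, 15.1pt, 17.5pt, 20.3pt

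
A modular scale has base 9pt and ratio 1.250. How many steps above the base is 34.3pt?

6

1.250ⁿ = 34.3 / 9 = 3.8111
n = ln(3.8111) / ln(1.250) = 1.3379 / 0.2231 ≈ 6.00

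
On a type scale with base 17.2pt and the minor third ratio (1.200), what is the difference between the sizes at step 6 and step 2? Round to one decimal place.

Step 2: 17.2 × 1.200² = 24.768pt
Step 6: 17.2 × 1.200⁶ = 51.359pt
Difference: 51.359 − 24.768 = 26.591pt

26.6pt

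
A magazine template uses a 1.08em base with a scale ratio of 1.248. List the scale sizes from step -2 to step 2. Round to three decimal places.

Step -2: 1.08 ÷ 1.248² = 0.693
Step -1: 1.08 ÷ 1.248 = 0.865
Step 0: 1.08em
Step 1: 1.08 × 1.248 = 1.348
Step 2: 1.08 × 1.248² = 1.682

0.693em, 0.865em, 1.080em, 1.348em, 1.682em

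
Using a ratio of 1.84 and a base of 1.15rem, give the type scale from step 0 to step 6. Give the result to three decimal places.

Step 0: 1.15rem
Step 1: 1.15 × 1.84 = 2.116
Step 2: 1.15 × 1.84² = 3.893
Step 3: 1.15 × 1.84³ = 7.164
Step 4: 1.15 × 1.84⁴ = 13.182
Step 5: 1.15 × 1.84⁵ = 24.254
Step 6: 1.15 × 1.84⁶ = 44.628

1.150rem, 2.116rem, 3.893rem, 7.164rem, 13.182rem, 24.254rem, 44.628rem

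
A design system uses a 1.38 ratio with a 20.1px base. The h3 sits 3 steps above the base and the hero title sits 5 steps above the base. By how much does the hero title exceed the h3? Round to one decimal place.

Step 3: 20.1 × 1.38³ = 52.824px
Step 5: 20.1 × 1.38⁵ = 100.598px
Difference: 100.598 − 52.824 = 47.774px

47.8px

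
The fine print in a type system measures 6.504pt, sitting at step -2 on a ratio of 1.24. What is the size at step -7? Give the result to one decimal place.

6.504 ÷ 1.24⁵ = 6.504 ÷ 2.93163 ≈ 2.219

2.2pt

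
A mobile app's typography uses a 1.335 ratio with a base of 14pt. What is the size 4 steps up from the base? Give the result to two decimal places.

Each step on a modular scale multiplies by the ratio, so the size n steps from the base is base × ratioⁿ.
14.0 × 1.335⁴ = 14.0 × 3.17633 ≈ 44.47

44.47pt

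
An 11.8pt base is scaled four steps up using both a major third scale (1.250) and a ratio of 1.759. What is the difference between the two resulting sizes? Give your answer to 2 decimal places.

Major third: 11.8 × 1.250⁴ = 28.8086pt
At 1.759: 11.8 × 1.759⁴ = 112.9654pt
Difference: 112.9654 − 28.8086 = 84.1568pt

84.16pt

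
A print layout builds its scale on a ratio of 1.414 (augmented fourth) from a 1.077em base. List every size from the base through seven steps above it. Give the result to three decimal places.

1.077em, 1.523em, 2.153em, 3.045em, 4.305em, 6.088em, 8.608em, 12.172em

Step 0: 1.077em
Step 1: 1.077 × 1.414 = 1.523
Step 2: 1.077 × 1.414² = 2.153
Step 3: 1.077 × 1.414³ = 3.045
Step 4: 1.077 × 1.414⁴ = 4.305
Step 5: 1.077 × 1.414⁵ = 6.088
Step 6: 1.077 × 1.414⁶ = 8.608
Step 7: 1.077 × 1.414⁷ = 12.172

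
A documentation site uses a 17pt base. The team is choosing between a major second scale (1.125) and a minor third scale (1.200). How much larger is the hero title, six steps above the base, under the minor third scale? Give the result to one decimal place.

16.3pt

Major second: 17.0 × 1.125⁶ = 34.464pt
Minor third: 17.0 × 1.200⁶ = 50.762pt
Difference: 50.762 − 34.464 = 16.298pt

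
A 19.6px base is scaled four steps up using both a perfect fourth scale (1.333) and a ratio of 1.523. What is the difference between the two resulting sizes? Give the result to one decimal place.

Perfect fourth: 19.6 × 1.333⁴ = 61.884px
At 1.523: 19.6 × 1.523⁴ = 105.452px
Difference: 105.452 − 61.884 = 43.568px

43.6px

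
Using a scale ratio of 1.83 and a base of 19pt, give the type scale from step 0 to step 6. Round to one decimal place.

Step 0: 19pt
Step 1: 19.0 × 1.83 = 34.8
Step 2: 19.0 × 1.83² = 63.6
Step 3: 19.0 × 1.83³ = 116.4
Step 4: 19.0 × 1.83⁴ = 213.1
Step 5: 19.0 × 1.83⁵ = 390.0
Step 6: 19.0 × 1.83⁶ = 713.6

19.0pt, 34.8pt, 63.6pt, 116.4pt, 213.1pt, 390.0pt, 713.6pt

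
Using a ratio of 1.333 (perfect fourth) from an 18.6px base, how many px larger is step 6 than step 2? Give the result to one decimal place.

Step 2: 18.6 × 1.333² = 33.050px
Step 6: 18.6 × 1.333⁶ = 104.350px
Difference: 104.350 − 33.050 = 71.300px

71.3px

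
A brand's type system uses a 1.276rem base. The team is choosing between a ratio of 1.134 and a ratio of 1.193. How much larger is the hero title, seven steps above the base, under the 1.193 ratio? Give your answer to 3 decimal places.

At 1.134: 1.276 × 1.134⁷ = 3.07710rem
At 1.193: 1.276 × 1.193⁷ = 4.38868rem
Difference: 4.38868 − 3.07710 = 1.31158rem

1.312rem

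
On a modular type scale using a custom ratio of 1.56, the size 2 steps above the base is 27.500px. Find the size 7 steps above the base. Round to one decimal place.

Moving from step +2 to step +7 is 5 steps up, so multiply by r⁵.
27.500 × 1.56⁵ = 27.500 × 9.23896 ≈ 254.071

254.1px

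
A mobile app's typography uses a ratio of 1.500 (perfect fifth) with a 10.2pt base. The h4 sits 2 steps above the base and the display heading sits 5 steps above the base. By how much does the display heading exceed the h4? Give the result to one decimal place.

54.5pt

Step 2: 10.2 × 1.500² = 22.950pt
Step 5: 10.2 × 1.500⁵ = 77.456pt
Difference: 77.456 − 22.950 = 54.506pt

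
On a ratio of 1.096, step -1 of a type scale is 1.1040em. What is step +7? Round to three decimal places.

1.1040 × 1.096⁸ = 1.1040 × 2.08202 ≈ 2.299

2.299em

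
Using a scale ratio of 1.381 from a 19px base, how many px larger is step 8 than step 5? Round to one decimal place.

Step 5: 19.0 × 1.381⁵ = 95.438px
Step 8: 19.0 × 1.381⁸ = 251.364px
Difference: 251.364 − 95.438 = 155.926px

155.9px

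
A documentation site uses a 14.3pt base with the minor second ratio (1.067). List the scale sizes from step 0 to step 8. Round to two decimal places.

Step 0: 14.3pt
Step 1: 14.3 × 1.067 = 15.26
Step 2: 14.3 × 1.067² = 16.28
Step 3: 14.3 × 1.067³ = 17.37
Step 4: 14.3 × 1.067⁴ = 18.54
Step 5: 14.3 × 1.067⁵ = 19.78
Step 6: 14.3 × 1.067⁶ = 21.10
Step 7: 14.3 × 1.067⁷ = 22.52
Step 8: 14.3 × 1.067⁸ = 24.02

14.30pt, 15.26pt, 16.28pt, 17.37pt, 18.54pt, 19.78pt, 21.10pt, 22.52pt, 24.02pt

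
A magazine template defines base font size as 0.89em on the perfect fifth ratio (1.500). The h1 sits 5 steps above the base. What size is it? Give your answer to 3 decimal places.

0.89 × 1.500⁵ = 0.89 × 7.59375 ≈ 6.758

6.758em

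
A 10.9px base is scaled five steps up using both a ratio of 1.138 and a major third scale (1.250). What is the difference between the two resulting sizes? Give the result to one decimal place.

At 1.138: 10.9 × 1.138⁵ = 20.804px
Major third: 10.9 × 1.250⁵ = 33.264px
Difference: 33.264 − 20.804 = 12.460px

12.5px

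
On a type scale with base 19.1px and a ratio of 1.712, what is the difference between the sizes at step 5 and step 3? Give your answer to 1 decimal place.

185.1px

Step 3: 19.1 × 1.712³ = 95.840px
Step 5: 19.1 × 1.712⁵ = 280.900px
Difference: 280.900 − 95.840 = 185.060px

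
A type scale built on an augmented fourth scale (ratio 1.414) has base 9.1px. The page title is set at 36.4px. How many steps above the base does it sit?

1.414ⁿ = 36.4 / 9.1 = 4.0000
n = ln(4.0000) / ln(1.414) = 1.3863 / 0.3464 ≈ 4.00

4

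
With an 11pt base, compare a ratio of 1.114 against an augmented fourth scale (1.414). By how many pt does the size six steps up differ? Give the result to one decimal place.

At 1.114: 11.0 × 1.114⁶ = 21.023pt
Augmented fourth: 11.0 × 1.414⁶ = 87.920pt
Difference: 87.920 − 21.023 = 66.897pt

66.9pt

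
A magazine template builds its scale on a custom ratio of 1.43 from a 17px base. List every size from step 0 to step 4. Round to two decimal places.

Step 0: 17px
Step 1: 17.0 × 1.43 = 24.31
Step 2: 17.0 × 1.43² = 34.76
Step 3: 17.0 × 1.43³ = 49.71
Step 4: 17.0 × 1.43⁴ = 71.09

17.00px, 24.31px, 34.76px, 49.71px, 71.09px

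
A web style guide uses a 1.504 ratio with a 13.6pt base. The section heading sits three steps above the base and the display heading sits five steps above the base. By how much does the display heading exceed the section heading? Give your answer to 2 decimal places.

58.39pt

Step 3: 13.6 × 1.504³ = 46.2682pt
Step 5: 13.6 × 1.504⁵ = 104.6594pt
Difference: 104.6594 − 46.2682 = 58.3912pt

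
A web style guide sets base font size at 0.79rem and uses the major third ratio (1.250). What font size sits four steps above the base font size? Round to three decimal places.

A modular type scale is a geometric sequence: sizeₙ = base × rⁿ.
0.79 × 1.250⁴ = 0.79 × 2.44141 ≈ 1.929

1.929rem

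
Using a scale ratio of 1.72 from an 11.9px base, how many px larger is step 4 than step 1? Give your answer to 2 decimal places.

Step 1: 11.9 × 1.72 = 20.4680px
Step 4: 11.9 × 1.72⁴ = 104.1504px
Difference: 104.1504 − 20.4680 = 83.6824px

83.68px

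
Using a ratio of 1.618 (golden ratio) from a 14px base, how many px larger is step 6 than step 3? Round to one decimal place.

191.9px

Step 3: 14.0 × 1.618³ = 59.301px
Step 6: 14.0 × 1.618⁶ = 251.188px
Difference: 251.188 − 59.301 = 191.887px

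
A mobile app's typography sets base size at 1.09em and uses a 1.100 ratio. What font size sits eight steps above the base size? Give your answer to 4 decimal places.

2.3365em

1.09 × 1.100⁸ = 1.09 × 2.14359 ≈ 2.3365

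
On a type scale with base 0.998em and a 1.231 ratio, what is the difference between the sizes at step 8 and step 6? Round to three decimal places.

Step 6: 0.998 × 1.231⁶ = 3.47279em
Step 8: 0.998 × 1.231⁸ = 5.26253em
Difference: 5.26253 − 3.47279 = 1.78974em

1.790em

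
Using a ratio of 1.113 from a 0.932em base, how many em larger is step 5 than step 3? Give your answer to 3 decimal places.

Step 3: 0.932 × 1.113³ = 1.28499em
Step 5: 0.932 × 1.113⁵ = 1.59181em
Difference: 1.59181 − 1.28499 = 0.30682em

0.307em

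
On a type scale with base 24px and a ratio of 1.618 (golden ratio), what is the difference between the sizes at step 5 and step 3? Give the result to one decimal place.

Step 3: 24.0 × 1.618³ = 101.659px
Step 5: 24.0 × 1.618⁵ = 266.136px
Difference: 266.136 − 101.659 = 164.477px

164.5px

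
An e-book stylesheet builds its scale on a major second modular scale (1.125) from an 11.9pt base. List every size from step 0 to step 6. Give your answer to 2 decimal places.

11.90pt, 13.39pt, 15.06pt, 16.94pt, 19.06pt, 21.44pt, 24.12pt

Step 0: 11.9pt
Step 1: 11.9 × 1.125 = 13.39
Step 2: 11.9 × 1.125² = 15.06
Step 3: 11.9 × 1.125³ = 16.94
Step 4: 11.9 × 1.125⁴ = 19.06
Step 5: 11.9 × 1.125⁵ = 21.44
Step 6: 11.9 × 1.125⁶ = 24.12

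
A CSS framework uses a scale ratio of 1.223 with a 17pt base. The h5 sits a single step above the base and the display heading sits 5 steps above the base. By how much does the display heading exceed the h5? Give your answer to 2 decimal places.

25.72pt

Step 1: 17.0 × 1.223 = 20.7910pt
Step 5: 17.0 × 1.223⁵ = 46.5137pt
Difference: 46.5137 − 20.7910 = 25.7227pt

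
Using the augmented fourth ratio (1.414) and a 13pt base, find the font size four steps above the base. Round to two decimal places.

51.97pt

13.0 × 1.414⁴ = 13.0 × 3.99758 ≈ 51.97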